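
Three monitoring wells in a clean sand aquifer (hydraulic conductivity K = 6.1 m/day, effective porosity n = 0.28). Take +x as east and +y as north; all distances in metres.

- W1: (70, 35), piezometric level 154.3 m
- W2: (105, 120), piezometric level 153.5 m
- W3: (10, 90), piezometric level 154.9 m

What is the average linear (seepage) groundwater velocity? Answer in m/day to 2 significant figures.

Taking W1 as reference: W2−W1 = (35, 85, -0.8); W3−W1 = (-60, 55, +0.6).
Determinant of the coordinate differences = 35·55 − (-60)·85 = 7025.
∂h/∂x = [(-0.8)·55 − (+0.6)·85] / 7025 = -0.01352
∂h/∂y = [35·(+0.6) − (-60)·(-0.8)] / 7025 = -0.003843
|∇h| = √(-0.01352² + -0.003843²) = 0.01406
Seepage velocity v = K·i/n = 6.1 × 0.01406 / 0.28 = 0.3063 m/day.

0.31 m/day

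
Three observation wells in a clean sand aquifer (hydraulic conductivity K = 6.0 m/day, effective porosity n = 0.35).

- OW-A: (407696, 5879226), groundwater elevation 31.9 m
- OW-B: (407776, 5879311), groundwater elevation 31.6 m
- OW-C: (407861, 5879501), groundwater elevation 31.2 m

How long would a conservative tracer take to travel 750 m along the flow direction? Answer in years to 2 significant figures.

With h = a·x + b·y + c and OW-A as origin, the differences give:
  80·a + 85·b = -0.3
  165·a + 275·b = -0.7
Eliminate b (×275 and ×85, subtract): 7975·a = -23.00 → a = ∂h/∂x = -0.002884
Back-substitute: b = ∂h/∂y = -0.0008150.
|∇h| = √(-0.002884² + -0.0008150²) = 0.002997
Seepage velocity v = K·i/n = 6.0 × 0.002997 / 0.35 = 0.05138 m/day.
t = 750 / 0.05138 = 1.46e+04 days = 40 years.

40 years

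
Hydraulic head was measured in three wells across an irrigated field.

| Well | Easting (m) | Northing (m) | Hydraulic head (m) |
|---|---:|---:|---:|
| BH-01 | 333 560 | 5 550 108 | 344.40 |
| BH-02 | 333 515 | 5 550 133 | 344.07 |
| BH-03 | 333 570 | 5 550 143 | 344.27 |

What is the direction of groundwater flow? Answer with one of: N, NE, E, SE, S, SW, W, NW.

With h = a·x + b·y + c and BH-01 as origin, the differences give:
  (-45)·a + 25·b = -0.33
  10·a + 35·b = -0.13
Eliminate b (×35 and ×25, subtract): -1825·a = -8.300 → a = ∂h/∂x = +0.004548
Back-substitute: b = ∂h/∂y = -0.005014.
Flow = −∇h = (-0.004548 east, +0.005014 north), which points northwest.

NW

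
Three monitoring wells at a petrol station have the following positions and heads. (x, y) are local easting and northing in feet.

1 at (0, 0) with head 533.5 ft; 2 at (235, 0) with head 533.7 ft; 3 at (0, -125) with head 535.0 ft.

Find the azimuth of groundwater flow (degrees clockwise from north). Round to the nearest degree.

356°

∂h/∂x = (533.7 − 533.5) / (235 − 0) = +0.0008511
∂h/∂y = (535.0 − 533.5) / (-125 − 0) = -0.01200
Flow direction (−∇h) has components (-0.0008511 E, +0.01200 N).
Azimuth = atan2(E, N) = atan2(-0.0008511, +0.01200) = 355.9° ≈ 356°.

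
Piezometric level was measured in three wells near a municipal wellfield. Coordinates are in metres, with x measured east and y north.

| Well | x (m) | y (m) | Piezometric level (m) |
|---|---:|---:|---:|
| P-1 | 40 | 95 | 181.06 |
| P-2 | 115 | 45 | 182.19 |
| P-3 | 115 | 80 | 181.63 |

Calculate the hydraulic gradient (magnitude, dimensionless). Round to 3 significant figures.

0.0166

Differences from P-1: to P-2 (Δx, Δy, Δh) = (75, -50, +1.13); to P-3 = (75, -15, +0.57).
Determinant of the coordinate differences = 75·(-15) − 75·(-50) = 2625.
∂h/∂x = [(+1.13)·(-15) − (+0.57)·(-50)] / 2625 = +0.004400
∂h/∂y = [75·(+0.57) − 75·(+1.13)] / 2625 = -0.01600
|∇h| = √(0.004400² + -0.01600²) = 0.01659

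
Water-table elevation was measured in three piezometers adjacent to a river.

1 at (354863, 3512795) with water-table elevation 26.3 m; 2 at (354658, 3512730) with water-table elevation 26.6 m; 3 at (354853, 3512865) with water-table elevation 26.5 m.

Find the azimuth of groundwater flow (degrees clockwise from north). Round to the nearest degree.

With h = a·x + b·y + c and 1 as origin, the differences give:
  (-205)·a + (-65)·b = +0.3
  (-10)·a + 70·b = +0.2
Eliminate b (×70 and ×(-65), subtract): -15000·a = 34.00 → a = ∂h/∂x = -0.002267
Back-substitute: b = ∂h/∂y = +0.002533.
Flow direction (−∇h) has components (+0.002267 E, -0.002533 N).
Azimuth = atan2(E, N) = atan2(+0.002267, -0.002533) = 138.2° ≈ 138°.

138°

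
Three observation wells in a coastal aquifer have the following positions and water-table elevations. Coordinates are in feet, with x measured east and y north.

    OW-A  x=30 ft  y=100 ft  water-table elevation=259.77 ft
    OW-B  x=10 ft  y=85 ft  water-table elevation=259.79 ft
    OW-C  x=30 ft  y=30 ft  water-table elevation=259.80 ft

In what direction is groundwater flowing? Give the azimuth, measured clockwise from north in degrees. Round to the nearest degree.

Taking OW-A as reference: OW-B−OW-A = (-20, -15, +0.02); OW-C−OW-A = (0, -70, +0.03).
Solve a·Δx + b·Δy = Δh: det = (-20)·(-70) − 0·(-15) = 1400.
∂h/∂x = [(+0.02)·(-70) − (+0.03)·(-15)] / 1400 = -0.0006786
∂h/∂y = [(-20)·(+0.03) − 0·(+0.02)] / 1400 = -0.0004286
Flow direction (−∇h) has components (+0.0006786 E, +0.0004286 N).
Azimuth = atan2(E, N) = atan2(+0.0006786, +0.0004286) = 57.7° ≈ 058°.

058°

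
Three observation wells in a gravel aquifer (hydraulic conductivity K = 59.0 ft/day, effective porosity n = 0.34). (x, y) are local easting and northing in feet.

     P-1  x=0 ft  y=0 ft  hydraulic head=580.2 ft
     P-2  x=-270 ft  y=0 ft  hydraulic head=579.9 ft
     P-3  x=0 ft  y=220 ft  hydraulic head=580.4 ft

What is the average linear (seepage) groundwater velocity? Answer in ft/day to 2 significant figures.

∂h/∂x = (579.9 − 580.2) / (-270 − 0) = +0.001111
∂h/∂y = (580.4 − 580.2) / (220 − 0) = +0.0009091
|∇h| = √(0.001111² + 0.0009091²) = 0.001436
Seepage velocity v = K·i/n = 59.0 × 0.001436 / 0.34 = 0.2492 ft/day.

0.25 ft/day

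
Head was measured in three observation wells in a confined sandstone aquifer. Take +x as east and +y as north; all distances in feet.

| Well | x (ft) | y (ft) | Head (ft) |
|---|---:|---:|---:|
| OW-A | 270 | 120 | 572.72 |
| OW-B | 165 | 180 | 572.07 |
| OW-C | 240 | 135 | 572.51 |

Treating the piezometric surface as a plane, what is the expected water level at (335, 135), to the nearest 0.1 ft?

573.7 ft

Differences from OW-A: to OW-B (Δx, Δy, Δh) = (-105, 60, -0.65); to OW-C = (-30, 15, -0.21).
Solve a·Δx + b·Δy = Δh: det = (-105)·15 − (-30)·60 = 225.
∂h/∂x = [(-0.65)·15 − (-0.21)·60] / 225 = +0.01267
∂h/∂y = [(-105)·(-0.21) − (-30)·(-0.65)] / 225 = +0.01133
h(335, 135) = 572.72 + (+0.01267)·(65) + (+0.01133)·(15) = 572.72 +0.823 +0.170 = 573.713 ft.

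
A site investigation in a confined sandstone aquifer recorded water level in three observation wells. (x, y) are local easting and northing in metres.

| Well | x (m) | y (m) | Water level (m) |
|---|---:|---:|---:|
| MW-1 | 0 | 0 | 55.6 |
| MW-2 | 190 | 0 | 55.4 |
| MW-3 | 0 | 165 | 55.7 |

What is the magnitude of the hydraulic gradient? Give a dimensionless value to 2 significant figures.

0.0012

∂h/∂x = (55.4 − 55.6) / (190 − 0) = -0.001053
∂h/∂y = (55.7 − 55.6) / (165 − 0) = +0.0006061
|∇h| = √(-0.001053² + 0.0006061²) = 0.001215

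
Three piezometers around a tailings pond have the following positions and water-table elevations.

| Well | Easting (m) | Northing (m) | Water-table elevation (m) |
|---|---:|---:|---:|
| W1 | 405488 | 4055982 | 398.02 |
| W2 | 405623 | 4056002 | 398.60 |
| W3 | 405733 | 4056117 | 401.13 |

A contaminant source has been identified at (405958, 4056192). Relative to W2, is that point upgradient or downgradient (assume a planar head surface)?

upgradient

Three-point gradient (reference W1): Δ to W2 = (135, 20, +0.58), Δ to W3 = (245, 135, +3.11).
∂h/∂x = +0.001208, ∂h/∂y = +0.02084 (det = 13325).
Head at (405958, 4056192) = 398.02 + (+0.001208)·(470) + (+0.02084)·(210) = 402.97 m.
That is higher than the 398.60 m at W2, so the point is upgradient.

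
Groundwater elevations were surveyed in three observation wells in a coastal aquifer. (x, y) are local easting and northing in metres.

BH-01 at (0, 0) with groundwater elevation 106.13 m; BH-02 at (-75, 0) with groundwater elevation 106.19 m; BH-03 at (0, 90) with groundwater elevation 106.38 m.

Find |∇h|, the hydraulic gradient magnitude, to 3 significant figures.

0.00289

∂h/∂x = (106.19 − 106.13) / (-75 − 0) = -0.0008000
∂h/∂y = (106.38 − 106.13) / (90 − 0) = +0.002778
|∇h| = √(-0.0008000² + 0.002778²) = 0.002891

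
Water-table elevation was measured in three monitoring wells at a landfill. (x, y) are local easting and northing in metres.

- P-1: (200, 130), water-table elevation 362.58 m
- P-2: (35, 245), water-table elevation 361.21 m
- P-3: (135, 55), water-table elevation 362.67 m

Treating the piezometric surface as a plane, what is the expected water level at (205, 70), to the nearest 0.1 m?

362.9 m

Differences from P-1: to P-2 (Δx, Δy, Δh) = (-165, 115, -1.37); to P-3 = (-65, -75, +0.09).
Determinant of the coordinate differences = (-165)·(-75) − (-65)·115 = 19850.
∂h/∂x = [(-1.37)·(-75) − (+0.09)·115] / 19850 = +0.004655
∂h/∂y = [(-165)·(+0.09) − (-65)·(-1.37)] / 19850 = -0.005234
h(205, 70) = 362.58 + (+0.004655)·(5) + (-0.005234)·(-60) = 362.58 +0.023 +0.314 = 362.917 m.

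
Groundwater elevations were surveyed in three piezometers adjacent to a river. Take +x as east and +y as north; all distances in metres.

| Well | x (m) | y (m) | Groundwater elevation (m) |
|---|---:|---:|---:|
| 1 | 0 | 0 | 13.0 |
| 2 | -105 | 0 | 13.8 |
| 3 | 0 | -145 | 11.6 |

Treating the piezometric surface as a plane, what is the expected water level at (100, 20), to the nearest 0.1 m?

12.4 m

∂h/∂x = (13.8 − 13.0) / (-105 − 0) = -0.007619
∂h/∂y = (11.6 − 13.0) / (-145 − 0) = +0.009655
h(100, 20) = 13.0 + (-0.007619)·(100) + (+0.009655)·(20) = 13.0 -0.762 +0.193 = 12.431 m.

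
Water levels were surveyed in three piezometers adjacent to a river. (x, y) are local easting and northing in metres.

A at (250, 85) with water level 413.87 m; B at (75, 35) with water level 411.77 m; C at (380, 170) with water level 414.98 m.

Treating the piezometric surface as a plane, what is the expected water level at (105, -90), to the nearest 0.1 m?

Taking A as reference: B−A = (-175, -50, -2.10); C−A = (130, 85, +1.11).
Solve a·Δx + b·Δy = Δh: det = (-175)·85 − 130·(-50) = -8375.
∂h/∂x = [(-2.10)·85 − (+1.11)·(-50)] / -8375 = +0.01469
∂h/∂y = [(-175)·(+1.11) − 130·(-2.10)] / -8375 = -0.009403
h(105, -90) = 413.87 + (+0.01469)·(-145) + (-0.009403)·(-175) = 413.87 -2.130 +1.646 = 413.386 m.

413.4 m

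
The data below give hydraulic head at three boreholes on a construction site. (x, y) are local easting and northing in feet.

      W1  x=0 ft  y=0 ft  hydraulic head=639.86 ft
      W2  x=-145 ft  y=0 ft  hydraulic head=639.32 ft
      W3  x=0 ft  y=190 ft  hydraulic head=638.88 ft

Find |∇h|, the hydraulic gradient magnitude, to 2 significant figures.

∂h/∂x = (639.32 − 639.86) / (-145 − 0) = +0.003724
∂h/∂y = (638.88 − 639.86) / (190 − 0) = -0.005158
|∇h| = √(0.003724² + -0.005158²) = 0.006362

0.0064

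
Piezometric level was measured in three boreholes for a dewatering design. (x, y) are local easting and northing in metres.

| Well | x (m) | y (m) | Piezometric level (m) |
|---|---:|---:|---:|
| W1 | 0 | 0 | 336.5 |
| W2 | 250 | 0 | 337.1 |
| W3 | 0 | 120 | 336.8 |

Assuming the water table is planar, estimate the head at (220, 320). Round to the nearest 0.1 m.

337.8 m

∂h/∂x = (337.1 − 336.5) / (250 − 0) = +0.002400
∂h/∂y = (336.8 − 336.5) / (120 − 0) = +0.002500
h(220, 320) = 336.5 + (+0.002400)·(220) + (+0.002500)·(320) = 336.5 +0.528 +0.800 = 337.828 m.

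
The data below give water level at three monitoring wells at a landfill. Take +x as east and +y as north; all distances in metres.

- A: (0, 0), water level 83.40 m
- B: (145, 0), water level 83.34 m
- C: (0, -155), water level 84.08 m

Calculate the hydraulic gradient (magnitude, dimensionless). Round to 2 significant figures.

∂h/∂x = (83.34 − 83.40) / (145 − 0) = -0.0004138
∂h/∂y = (84.08 − 83.40) / (-155 − 0) = -0.004387
|∇h| = √(-0.0004138² + -0.004387²) = 0.004406

0.0044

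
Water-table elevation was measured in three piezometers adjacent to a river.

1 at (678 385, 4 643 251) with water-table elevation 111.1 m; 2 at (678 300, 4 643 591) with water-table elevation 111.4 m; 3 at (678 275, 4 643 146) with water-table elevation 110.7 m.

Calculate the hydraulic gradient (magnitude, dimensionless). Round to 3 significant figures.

0.00268

Three-point gradient (reference 1): Δ to 2 = (-85, 340, +0.3), Δ to 3 = (-110, -105, -0.4).
∂h/∂x = +0.002256, ∂h/∂y = +0.001446 (det = 46325).
|∇h| = √(0.002256² + 0.001446²) = 0.00268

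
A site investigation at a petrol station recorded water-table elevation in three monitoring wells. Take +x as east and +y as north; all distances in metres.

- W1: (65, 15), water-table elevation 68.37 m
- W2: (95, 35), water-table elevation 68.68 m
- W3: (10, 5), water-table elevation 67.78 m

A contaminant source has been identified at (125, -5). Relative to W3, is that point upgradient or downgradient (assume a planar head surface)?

With h = a·x + b·y + c and W1 as origin, the differences give:
  30·a + 20·b = +0.31
  (-55)·a + (-10)·b = -0.59
Eliminate b (×(-10) and ×20, subtract): 800·a = 8.700 → a = ∂h/∂x = +0.01088
Back-substitute: b = ∂h/∂y = -0.0008125.
Head at (125, -5) = 68.37 + (+0.01088)·(60) + (-0.0008125)·(-20) = 69.04 m.
That is higher than the 67.78 m at W3, so the point is upgradient.

upgradient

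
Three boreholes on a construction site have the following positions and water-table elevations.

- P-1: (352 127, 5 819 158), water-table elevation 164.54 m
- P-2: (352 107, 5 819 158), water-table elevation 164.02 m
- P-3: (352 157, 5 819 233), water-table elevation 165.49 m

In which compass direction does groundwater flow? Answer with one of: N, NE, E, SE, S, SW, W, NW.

W

Taking P-1 as reference: P-2−P-1 = (-20, 0, -0.52); P-3−P-1 = (30, 75, +0.95).
Solve a·Δx + b·Δy = Δh: det = (-20)·75 − 30·0 = -1500.
∂h/∂x = [(-0.52)·75 − (+0.95)·0] / -1500 = +0.02600
∂h/∂y = [(-20)·(+0.95) − 30·(-0.52)] / -1500 = +0.002267
Flow = −∇h = (-0.02600 east, -0.002267 north), which points west.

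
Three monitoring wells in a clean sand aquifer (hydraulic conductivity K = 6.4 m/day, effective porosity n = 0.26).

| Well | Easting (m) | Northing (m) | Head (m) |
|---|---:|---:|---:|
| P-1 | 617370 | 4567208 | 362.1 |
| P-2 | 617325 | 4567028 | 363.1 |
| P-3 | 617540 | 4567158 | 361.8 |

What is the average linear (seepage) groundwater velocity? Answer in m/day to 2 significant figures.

Three-point gradient (reference P-1): Δ to P-2 = (-45, -180, +1.0), Δ to P-3 = (170, -50, -0.3).
∂h/∂x = -0.003166, ∂h/∂y = -0.004764 (det = 32850).
|∇h| = √(-0.003166² + -0.004764²) = 0.00572
Seepage velocity v = K·i/n = 6.4 × 0.00572 / 0.26 = 0.1408 m/day.

0.14 m/day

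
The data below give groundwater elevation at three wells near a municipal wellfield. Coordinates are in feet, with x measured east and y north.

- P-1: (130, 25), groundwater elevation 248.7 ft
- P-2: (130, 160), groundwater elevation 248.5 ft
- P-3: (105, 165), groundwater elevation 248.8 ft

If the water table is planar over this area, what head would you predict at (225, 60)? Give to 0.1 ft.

Taking P-1 as reference: P-2−P-1 = (0, 135, -0.2); P-3−P-1 = (-25, 140, +0.1).
Solve a·Δx + b·Δy = Δh: det = 0·140 − (-25)·135 = 3375.
∂h/∂x = [(-0.2)·140 − (+0.1)·135] / 3375 = -0.01230
∂h/∂y = [0·(+0.1) − (-25)·(-0.2)] / 3375 = -0.001481
h(225, 60) = 248.7 + (-0.01230)·(95) + (-0.001481)·(35) = 248.7 -1.168 -0.052 = 247.480 ft.

247.5 ft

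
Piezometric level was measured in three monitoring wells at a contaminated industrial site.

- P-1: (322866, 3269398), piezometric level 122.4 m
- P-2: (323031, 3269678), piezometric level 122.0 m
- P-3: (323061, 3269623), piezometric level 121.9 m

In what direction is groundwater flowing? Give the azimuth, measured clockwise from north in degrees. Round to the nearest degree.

Differences from P-1: to P-2 (Δx, Δy, Δh) = (165, 280, -0.4); to P-3 = (195, 225, -0.5).
Solve a·Δx + b·Δy = Δh: det = 165·225 − 195·280 = -17475.
∂h/∂x = [(-0.4)·225 − (-0.5)·280] / -17475 = -0.002861
∂h/∂y = [165·(-0.5) − 195·(-0.4)] / -17475 = +0.0002575
Flow direction (−∇h) has components (+0.002861 E, -0.0002575 N).
Azimuth = atan2(E, N) = atan2(+0.002861, -0.0002575) = 95.1° ≈ 095°.

095°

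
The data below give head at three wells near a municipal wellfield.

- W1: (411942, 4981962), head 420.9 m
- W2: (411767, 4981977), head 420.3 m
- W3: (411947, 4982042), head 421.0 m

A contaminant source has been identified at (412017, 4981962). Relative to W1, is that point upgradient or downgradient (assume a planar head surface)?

Taking W1 as reference: W2−W1 = (-175, 15, -0.6); W3−W1 = (5, 80, +0.1).
Solve a·Δx + b·Δy = Δh: det = (-175)·80 − 5·15 = -14075.
∂h/∂x = [(-0.6)·80 − (+0.1)·15] / -14075 = +0.003517
∂h/∂y = [(-175)·(+0.1) − 5·(-0.6)] / -14075 = +0.001030
Head at (412017, 4981962) = 420.9 + (+0.003517)·(75) + (+0.001030)·(0) = 421.16 m.
That is higher than the 420.9 m at W1, so the point is upgradient.

upgradient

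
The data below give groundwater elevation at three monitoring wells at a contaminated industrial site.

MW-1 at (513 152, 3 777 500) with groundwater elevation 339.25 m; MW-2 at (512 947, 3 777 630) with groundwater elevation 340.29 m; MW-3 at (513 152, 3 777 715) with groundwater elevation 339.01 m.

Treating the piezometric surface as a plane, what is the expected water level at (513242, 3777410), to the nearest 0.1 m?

With h = a·x + b·y + c and MW-1 as origin, the differences give:
  (-205)·a + 130·b = +1.04
  0·a + 215·b = -0.24
Eliminate b (×215 and ×130, subtract): -44075·a = 254.800 → a = ∂h/∂x = -0.005781
Back-substitute: b = ∂h/∂y = -0.001116.
h(513242, 3777410) = 339.25 + (-0.005781)·(90) + (-0.001116)·(-90) = 339.25 -0.520 +0.100 = 338.830 m.

338.8 m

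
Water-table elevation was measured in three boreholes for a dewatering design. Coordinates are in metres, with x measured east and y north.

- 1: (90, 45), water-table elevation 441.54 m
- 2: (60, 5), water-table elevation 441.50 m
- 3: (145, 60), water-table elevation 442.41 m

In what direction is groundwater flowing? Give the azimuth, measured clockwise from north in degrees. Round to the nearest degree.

Differences from 1: to 2 (Δx, Δy, Δh) = (-30, -40, -0.04); to 3 = (55, 15, +0.87).
Determinant of the coordinate differences = (-30)·15 − 55·(-40) = 1750.
∂h/∂x = [(-0.04)·15 − (+0.87)·(-40)] / 1750 = +0.01954
∂h/∂y = [(-30)·(+0.87) − 55·(-0.04)] / 1750 = -0.01366
Flow direction (−∇h) has components (-0.01954 E, +0.01366 N).
Azimuth = atan2(E, N) = atan2(-0.01954, +0.01366) = 304.9° ≈ 305°.

305°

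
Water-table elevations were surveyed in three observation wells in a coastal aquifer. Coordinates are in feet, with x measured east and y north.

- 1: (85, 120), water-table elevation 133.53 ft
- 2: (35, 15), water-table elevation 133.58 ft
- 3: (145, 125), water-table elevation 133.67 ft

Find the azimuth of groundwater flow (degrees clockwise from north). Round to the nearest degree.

Differences from 1: to 2 (Δx, Δy, Δh) = (-50, -105, +0.05); to 3 = (60, 5, +0.14).
Solve a·Δx + b·Δy = Δh: det = (-50)·5 − 60·(-105) = 6050.
∂h/∂x = [(+0.05)·5 − (+0.14)·(-105)] / 6050 = +0.002471
∂h/∂y = [(-50)·(+0.14) − 60·(+0.05)] / 6050 = -0.001653
Flow direction (−∇h) has components (-0.002471 E, +0.001653 N).
Azimuth = atan2(E, N) = atan2(-0.002471, +0.001653) = 303.8° ≈ 304°.

304°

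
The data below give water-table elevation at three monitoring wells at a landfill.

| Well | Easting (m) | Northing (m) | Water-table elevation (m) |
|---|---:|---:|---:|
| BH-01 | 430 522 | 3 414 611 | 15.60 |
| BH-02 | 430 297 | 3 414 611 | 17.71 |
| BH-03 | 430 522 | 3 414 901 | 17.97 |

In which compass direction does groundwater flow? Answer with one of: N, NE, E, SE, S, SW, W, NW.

∂h/∂x = (17.71 − 15.60) / (430297 − 430522) = -0.009378
∂h/∂y = (17.97 − 15.60) / (3414901 − 3414611) = +0.008172
Flow = −∇h = (+0.009378 east, -0.008172 north), which points southeast.

SE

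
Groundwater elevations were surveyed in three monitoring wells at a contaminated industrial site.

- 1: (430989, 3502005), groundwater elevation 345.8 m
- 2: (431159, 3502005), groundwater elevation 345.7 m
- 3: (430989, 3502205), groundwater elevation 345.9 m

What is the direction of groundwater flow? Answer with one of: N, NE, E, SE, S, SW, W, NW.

∂h/∂x = (345.7 − 345.8) / (431159 − 430989) = -0.0005882
∂h/∂y = (345.9 − 345.8) / (3502205 − 3502005) = +0.0005000
Flow = −∇h = (+0.0005882 east, -0.0005000 north), which points southeast.

SE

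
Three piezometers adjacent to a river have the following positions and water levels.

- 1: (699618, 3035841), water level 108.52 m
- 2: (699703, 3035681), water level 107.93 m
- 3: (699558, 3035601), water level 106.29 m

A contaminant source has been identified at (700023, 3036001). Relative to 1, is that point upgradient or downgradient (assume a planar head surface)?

upgradient

Differences from 1: to 2 (Δx, Δy, Δh) = (85, -160, -0.59); to 3 = (-60, -240, -2.23).
Determinant of the coordinate differences = 85·(-240) − (-60)·(-160) = -30000.
∂h/∂x = [(-0.59)·(-240) − (-2.23)·(-160)] / -30000 = +0.007173
∂h/∂y = [85·(-2.23) − (-60)·(-0.59)] / -30000 = +0.007498
Head at (700023, 3036001) = 108.52 + (+0.007173)·(405) + (+0.007498)·(160) = 112.62 m.
That is higher than the 108.52 m at 1, so the point is upgradient.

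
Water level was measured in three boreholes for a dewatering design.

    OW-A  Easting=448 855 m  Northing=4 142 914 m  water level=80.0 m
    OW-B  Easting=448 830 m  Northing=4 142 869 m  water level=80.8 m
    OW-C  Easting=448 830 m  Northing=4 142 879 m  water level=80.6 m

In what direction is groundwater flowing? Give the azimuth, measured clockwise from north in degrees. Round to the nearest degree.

349°

With h = a·x + b·y + c and OW-A as origin, the differences give:
  (-25)·a + (-45)·b = +0.8
  (-25)·a + (-35)·b = +0.6
Eliminate b (×(-35) and ×(-45), subtract): -250·a = -1.00 → a = ∂h/∂x = +0.004000
Back-substitute: b = ∂h/∂y = -0.02000.
Flow direction (−∇h) has components (-0.004000 E, +0.02000 N).
Azimuth = atan2(E, N) = atan2(-0.004000, +0.02000) = 348.7° ≈ 349°.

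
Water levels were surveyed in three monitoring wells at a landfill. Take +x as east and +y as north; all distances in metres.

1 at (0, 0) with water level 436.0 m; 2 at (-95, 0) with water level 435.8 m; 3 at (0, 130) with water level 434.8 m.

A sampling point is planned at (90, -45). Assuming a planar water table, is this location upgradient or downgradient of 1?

∂h/∂x = (435.8 − 436.0) / (-95 − 0) = +0.002105
∂h/∂y = (434.8 − 436.0) / (130 − 0) = -0.009231
Head at (90, -45) = 436.0 + (+0.002105)·(90) + (-0.009231)·(-45) = 436.60 m.
That is higher than the 436.0 m at 1, so the point is upgradient.

upgradient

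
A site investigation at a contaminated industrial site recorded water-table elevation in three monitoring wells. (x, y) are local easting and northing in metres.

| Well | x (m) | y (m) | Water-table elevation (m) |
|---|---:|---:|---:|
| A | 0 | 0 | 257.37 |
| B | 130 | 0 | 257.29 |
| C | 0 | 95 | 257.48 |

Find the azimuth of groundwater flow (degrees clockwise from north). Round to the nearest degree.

∂h/∂x = (257.29 − 257.37) / (130 − 0) = -0.0006154
∂h/∂y = (257.48 − 257.37) / (95 − 0) = +0.001158
Flow direction (−∇h) has components (+0.0006154 E, -0.001158 N).
Azimuth = atan2(E, N) = atan2(+0.0006154, -0.001158) = 152.0° ≈ 152°.

152°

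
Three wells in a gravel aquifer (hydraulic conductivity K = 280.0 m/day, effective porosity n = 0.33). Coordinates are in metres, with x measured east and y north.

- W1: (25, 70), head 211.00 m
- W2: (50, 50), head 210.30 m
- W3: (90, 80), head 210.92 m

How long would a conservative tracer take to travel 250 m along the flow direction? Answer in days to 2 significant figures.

Taking W1 as reference: W2−W1 = (25, -20, -0.70); W3−W1 = (65, 10, -0.08).
Determinant of the coordinate differences = 25·10 − 65·(-20) = 1550.
∂h/∂x = [(-0.70)·10 − (-0.08)·(-20)] / 1550 = -0.005548
∂h/∂y = [25·(-0.08) − 65·(-0.70)] / 1550 = +0.02806
|∇h| = √(-0.005548² + 0.02806²) = 0.0286
Seepage velocity v = K·i/n = 280.0 × 0.0286 / 0.33 = 24.27 m/day.
t = 250 / 24.27 = 10.3 days.

10 days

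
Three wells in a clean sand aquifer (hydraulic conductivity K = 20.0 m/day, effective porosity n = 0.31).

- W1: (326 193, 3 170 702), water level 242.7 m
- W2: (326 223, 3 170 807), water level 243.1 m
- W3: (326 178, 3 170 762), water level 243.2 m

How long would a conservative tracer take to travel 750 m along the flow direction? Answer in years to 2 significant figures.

Three-point gradient (reference W1): Δ to W2 = (30, 105, +0.4), Δ to W3 = (-15, 60, +0.5).
∂h/∂x = -0.008444, ∂h/∂y = +0.006222 (det = 3375).
|∇h| = √(-0.008444² + 0.006222²) = 0.01049
Seepage velocity v = K·i/n = 20.0 × 0.01049 / 0.31 = 0.6768 m/day.
t = 750 / 0.6768 = 1108 days = 3.03 years.

3.0 years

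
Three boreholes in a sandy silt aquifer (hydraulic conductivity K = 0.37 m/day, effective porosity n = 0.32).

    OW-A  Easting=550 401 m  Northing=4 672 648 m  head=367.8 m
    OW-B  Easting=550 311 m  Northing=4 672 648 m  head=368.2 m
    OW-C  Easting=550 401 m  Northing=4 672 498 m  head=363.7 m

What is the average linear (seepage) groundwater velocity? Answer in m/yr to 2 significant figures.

∂h/∂x = (368.2 − 367.8) / (550311 − 550401) = -0.004444
∂h/∂y = (363.7 − 367.8) / (4672498 − 4672648) = +0.02733
|∇h| = √(-0.004444² + 0.02733²) = 0.02769
Seepage velocity v = K·i/n = 0.37 × 0.02769 / 0.32 = 0.03202 m/day = 11.7 m/yr.

12 m/yr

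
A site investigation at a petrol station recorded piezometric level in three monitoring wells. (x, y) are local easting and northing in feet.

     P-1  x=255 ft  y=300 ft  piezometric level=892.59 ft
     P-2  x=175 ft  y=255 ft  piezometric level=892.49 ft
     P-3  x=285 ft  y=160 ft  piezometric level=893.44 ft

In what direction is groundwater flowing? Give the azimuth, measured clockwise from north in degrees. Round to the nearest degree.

321°

With h = a·x + b·y + c and P-1 as origin, the differences give:
  (-80)·a + (-45)·b = -0.10
  30·a + (-140)·b = +0.85
Eliminate b (×(-140) and ×(-45), subtract): 12550·a = 52.250 → a = ∂h/∂x = +0.004163
Back-substitute: b = ∂h/∂y = -0.005179.
Flow direction (−∇h) has components (-0.004163 E, +0.005179 N).
Azimuth = atan2(E, N) = atan2(-0.004163, +0.005179) = 321.2° ≈ 321°.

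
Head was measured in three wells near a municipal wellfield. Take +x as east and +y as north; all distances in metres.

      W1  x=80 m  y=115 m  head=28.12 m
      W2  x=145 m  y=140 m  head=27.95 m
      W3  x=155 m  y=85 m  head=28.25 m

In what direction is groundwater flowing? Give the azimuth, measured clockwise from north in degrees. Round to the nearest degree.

Taking W1 as reference: W2−W1 = (65, 25, -0.17); W3−W1 = (75, -30, +0.13).
Determinant of the coordinate differences = 65·(-30) − 75·25 = -3825.
∂h/∂x = [(-0.17)·(-30) − (+0.13)·25] / -3825 = -0.0004837
∂h/∂y = [65·(+0.13) − 75·(-0.17)] / -3825 = -0.005542
Flow direction (−∇h) has components (+0.0004837 E, +0.005542 N).
Azimuth = atan2(E, N) = atan2(+0.0004837, +0.005542) = 5.0° ≈ 005°.

005°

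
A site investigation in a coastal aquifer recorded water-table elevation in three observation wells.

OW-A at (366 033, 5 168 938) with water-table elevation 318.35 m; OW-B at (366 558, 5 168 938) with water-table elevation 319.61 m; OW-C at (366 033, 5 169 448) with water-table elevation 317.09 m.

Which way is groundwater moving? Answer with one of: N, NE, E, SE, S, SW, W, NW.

∂h/∂x = (319.61 − 318.35) / (366558 − 366033) = +0.002400
∂h/∂y = (317.09 − 318.35) / (5169448 − 5168938) = -0.002471
Flow = −∇h = (-0.002400 east, +0.002471 north), which points northwest.

NW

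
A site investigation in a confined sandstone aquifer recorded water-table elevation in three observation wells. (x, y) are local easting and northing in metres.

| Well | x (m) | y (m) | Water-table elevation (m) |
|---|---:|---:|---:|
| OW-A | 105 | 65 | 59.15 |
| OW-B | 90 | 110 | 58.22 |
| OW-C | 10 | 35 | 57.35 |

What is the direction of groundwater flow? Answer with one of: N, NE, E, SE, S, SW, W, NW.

NW

Three-point gradient (reference OW-A): Δ to OW-B = (-15, 45, -0.93), Δ to OW-C = (-95, -30, -1.80).
∂h/∂x = +0.02305, ∂h/∂y = -0.01298 (det = 4725).
Flow = −∇h = (-0.02305 east, +0.01298 north), which points northwest.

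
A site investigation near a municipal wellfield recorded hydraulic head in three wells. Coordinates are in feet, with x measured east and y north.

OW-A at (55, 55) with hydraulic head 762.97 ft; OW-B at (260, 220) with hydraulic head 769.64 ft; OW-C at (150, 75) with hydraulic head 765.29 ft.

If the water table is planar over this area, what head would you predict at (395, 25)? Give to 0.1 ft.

769.9 ft

Three-point gradient (reference OW-A): Δ to OW-B = (205, 165, +6.67), Δ to OW-C = (95, 20, +2.32).
∂h/∂x = +0.02155, ∂h/∂y = +0.01365 (det = -11575).
h(395, 25) = 762.97 + (+0.02155)·(340) + (+0.01365)·(-30) = 762.97 +7.326 -0.410 = 769.886 ft.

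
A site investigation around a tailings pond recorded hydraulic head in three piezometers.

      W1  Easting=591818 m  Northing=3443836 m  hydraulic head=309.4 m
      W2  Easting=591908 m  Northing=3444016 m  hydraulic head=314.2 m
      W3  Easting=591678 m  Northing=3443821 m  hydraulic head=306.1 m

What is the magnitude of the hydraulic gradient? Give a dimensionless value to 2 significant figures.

With h = a·x + b·y + c and W1 as origin, the differences give:
  90·a + 180·b = +4.8
  (-140)·a + (-15)·b = -3.3
Eliminate b (×(-15) and ×180, subtract): 23850·a = 522.00 → a = ∂h/∂x = +0.02189
Back-substitute: b = ∂h/∂y = +0.01572.
|∇h| = √(0.02189² + 0.01572²) = 0.02695

0.027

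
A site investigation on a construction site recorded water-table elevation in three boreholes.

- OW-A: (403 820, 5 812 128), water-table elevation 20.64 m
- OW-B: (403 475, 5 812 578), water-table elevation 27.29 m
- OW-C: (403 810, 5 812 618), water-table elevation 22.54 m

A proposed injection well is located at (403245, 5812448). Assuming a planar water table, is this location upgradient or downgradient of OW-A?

Three-point gradient (reference OW-A): Δ to OW-B = (-345, 450, +6.65), Δ to OW-C = (-10, 490, +1.90).
∂h/∂x = -0.01461, ∂h/∂y = +0.003579 (det = -164550).
Head at (403245, 5812448) = 20.64 + (-0.01461)·(-575) + (+0.003579)·(320) = 30.18 m.
That is higher than the 20.64 m at OW-A, so the point is upgradient.

upgradient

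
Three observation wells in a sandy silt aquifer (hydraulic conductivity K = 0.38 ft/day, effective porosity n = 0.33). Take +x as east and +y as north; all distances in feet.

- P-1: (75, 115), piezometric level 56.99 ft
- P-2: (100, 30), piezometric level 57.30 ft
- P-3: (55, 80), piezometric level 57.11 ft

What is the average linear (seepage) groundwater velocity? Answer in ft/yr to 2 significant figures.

1.5 ft/yr

Three-point gradient (reference P-1): Δ to P-2 = (25, -85, +0.31), Δ to P-3 = (-20, -35, +0.12).
∂h/∂x = +0.0002524, ∂h/∂y = -0.003573 (det = -2575).
|∇h| = √(0.0002524² + -0.003573²) = 0.003582
Seepage velocity v = K·i/n = 0.38 × 0.003582 / 0.33 = 0.004125 ft/day = 1.507 ft/yr.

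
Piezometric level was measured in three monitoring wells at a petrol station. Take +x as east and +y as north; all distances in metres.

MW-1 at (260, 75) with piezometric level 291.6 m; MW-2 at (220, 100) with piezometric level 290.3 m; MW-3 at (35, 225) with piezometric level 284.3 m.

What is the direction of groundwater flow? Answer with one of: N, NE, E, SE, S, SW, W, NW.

Taking MW-1 as reference: MW-2−MW-1 = (-40, 25, -1.3); MW-3−MW-1 = (-225, 150, -7.3).
Solve a·Δx + b·Δy = Δh: det = (-40)·150 − (-225)·25 = -375.
∂h/∂x = [(-1.3)·150 − (-7.3)·25] / -375 = +0.03333
∂h/∂y = [(-40)·(-7.3) − (-225)·(-1.3)] / -375 = +0.001333
Flow = −∇h = (-0.03333 east, -0.001333 north), which points west.

W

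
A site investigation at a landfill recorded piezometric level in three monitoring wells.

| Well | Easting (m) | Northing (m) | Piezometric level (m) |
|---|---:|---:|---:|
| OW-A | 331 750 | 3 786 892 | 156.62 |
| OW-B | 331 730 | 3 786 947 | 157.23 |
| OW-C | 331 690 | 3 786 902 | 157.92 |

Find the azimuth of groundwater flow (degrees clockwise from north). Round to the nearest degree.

099°

Taking OW-A as reference: OW-B−OW-A = (-20, 55, +0.61); OW-C−OW-A = (-60, 10, +1.30).
Determinant of the coordinate differences = (-20)·10 − (-60)·55 = 3100.
∂h/∂x = [(+0.61)·10 − (+1.30)·55] / 3100 = -0.02110
∂h/∂y = [(-20)·(+1.30) − (-60)·(+0.61)] / 3100 = +0.003419
Flow direction (−∇h) has components (+0.02110 E, -0.003419 N).
Azimuth = atan2(E, N) = atan2(+0.02110, -0.003419) = 99.2° ≈ 099°.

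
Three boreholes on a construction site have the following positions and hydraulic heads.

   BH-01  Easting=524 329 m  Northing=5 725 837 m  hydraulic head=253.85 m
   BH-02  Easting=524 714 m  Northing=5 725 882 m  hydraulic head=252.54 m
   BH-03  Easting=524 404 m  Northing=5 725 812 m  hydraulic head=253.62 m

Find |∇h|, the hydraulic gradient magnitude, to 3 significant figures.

0.00340

Taking BH-01 as reference: BH-02−BH-01 = (385, 45, -1.31); BH-03−BH-01 = (75, -25, -0.23).
Solve a·Δx + b·Δy = Δh: det = 385·(-25) − 75·45 = -13000.
∂h/∂x = [(-1.31)·(-25) − (-0.23)·45] / -13000 = -0.003315
∂h/∂y = [385·(-0.23) − 75·(-1.31)] / -13000 = -0.0007462
|∇h| = √(-0.003315² + -0.0007462²) = 0.003398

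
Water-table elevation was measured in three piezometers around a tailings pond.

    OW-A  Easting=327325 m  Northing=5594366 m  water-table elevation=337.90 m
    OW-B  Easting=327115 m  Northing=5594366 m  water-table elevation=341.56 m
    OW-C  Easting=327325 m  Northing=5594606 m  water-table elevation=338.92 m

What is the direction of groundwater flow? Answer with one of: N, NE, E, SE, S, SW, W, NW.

∂h/∂x = (341.56 − 337.90) / (327115 − 327325) = -0.01743
∂h/∂y = (338.92 − 337.90) / (5594606 − 5594366) = +0.004250
Flow = −∇h = (+0.01743 east, -0.004250 north), which points east.

E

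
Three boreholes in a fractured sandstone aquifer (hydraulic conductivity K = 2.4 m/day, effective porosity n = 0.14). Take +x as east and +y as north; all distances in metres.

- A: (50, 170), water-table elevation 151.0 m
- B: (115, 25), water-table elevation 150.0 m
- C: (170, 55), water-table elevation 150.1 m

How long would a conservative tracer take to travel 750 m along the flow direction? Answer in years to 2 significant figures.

Three-point gradient (reference A): Δ to B = (65, -145, -1.0), Δ to C = (120, -115, -0.9).
∂h/∂x = -0.001562, ∂h/∂y = +0.006196 (det = 9925).
|∇h| = √(-0.001562² + 0.006196²) = 0.00639
Seepage velocity v = K·i/n = 2.4 × 0.00639 / 0.14 = 0.1095 m/day.
t = 750 / 0.1095 = 6849 days = 18.8 years.

19 years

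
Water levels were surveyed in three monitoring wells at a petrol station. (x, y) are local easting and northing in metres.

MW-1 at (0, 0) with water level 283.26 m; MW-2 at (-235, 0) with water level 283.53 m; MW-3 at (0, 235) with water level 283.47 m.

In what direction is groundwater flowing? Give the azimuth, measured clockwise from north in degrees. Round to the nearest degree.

128°

∂h/∂x = (283.53 − 283.26) / (-235 − 0) = -0.001149
∂h/∂y = (283.47 − 283.26) / (235 − 0) = +0.0008936
Flow direction (−∇h) has components (+0.001149 E, -0.0008936 N).
Azimuth = atan2(E, N) = atan2(+0.001149, -0.0008936) = 127.9° ≈ 128°.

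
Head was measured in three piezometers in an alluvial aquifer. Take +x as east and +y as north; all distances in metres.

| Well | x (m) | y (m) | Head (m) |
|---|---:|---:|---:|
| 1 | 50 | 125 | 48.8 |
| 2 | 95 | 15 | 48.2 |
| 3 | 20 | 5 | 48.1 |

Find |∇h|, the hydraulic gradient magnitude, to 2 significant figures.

0.0057

Differences from 1: to 2 (Δx, Δy, Δh) = (45, -110, -0.6); to 3 = (-30, -120, -0.7).
Solve a·Δx + b·Δy = Δh: det = 45·(-120) − (-30)·(-110) = -8700.
∂h/∂x = [(-0.6)·(-120) − (-0.7)·(-110)] / -8700 = +0.0005747
∂h/∂y = [45·(-0.7) − (-30)·(-0.6)] / -8700 = +0.005690
|∇h| = √(0.0005747² + 0.005690²) = 0.005719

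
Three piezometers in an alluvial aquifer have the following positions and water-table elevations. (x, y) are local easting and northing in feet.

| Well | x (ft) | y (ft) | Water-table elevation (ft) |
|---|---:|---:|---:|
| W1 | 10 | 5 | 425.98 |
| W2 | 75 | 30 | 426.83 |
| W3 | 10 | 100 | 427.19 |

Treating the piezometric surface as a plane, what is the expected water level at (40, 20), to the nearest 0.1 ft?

426.4 ft

Taking W1 as reference: W2−W1 = (65, 25, +0.85); W3−W1 = (0, 95, +1.21).
Determinant of the coordinate differences = 65·95 − 0·25 = 6175.
∂h/∂x = [(+0.85)·95 − (+1.21)·25] / 6175 = +0.008178
∂h/∂y = [65·(+1.21) − 0·(+0.85)] / 6175 = +0.01274
h(40, 20) = 425.98 + (+0.008178)·(30) + (+0.01274)·(15) = 425.98 +0.245 +0.191 = 426.416 ft.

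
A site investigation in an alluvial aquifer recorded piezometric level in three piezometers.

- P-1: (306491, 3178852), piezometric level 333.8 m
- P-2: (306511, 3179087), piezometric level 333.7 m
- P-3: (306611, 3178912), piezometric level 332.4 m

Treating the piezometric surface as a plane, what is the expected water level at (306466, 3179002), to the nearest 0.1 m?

Differences from P-1: to P-2 (Δx, Δy, Δh) = (20, 235, -0.1); to P-3 = (120, 60, -1.4).
Solve a·Δx + b·Δy = Δh: det = 20·60 − 120·235 = -27000.
∂h/∂x = [(-0.1)·60 − (-1.4)·235] / -27000 = -0.01196
∂h/∂y = [20·(-1.4) − 120·(-0.1)] / -27000 = +0.0005926
h(306466, 3179002) = 333.8 + (-0.01196)·(-25) + (+0.0005926)·(150) = 333.8 +0.299 +0.089 = 334.188 m.

334.2 m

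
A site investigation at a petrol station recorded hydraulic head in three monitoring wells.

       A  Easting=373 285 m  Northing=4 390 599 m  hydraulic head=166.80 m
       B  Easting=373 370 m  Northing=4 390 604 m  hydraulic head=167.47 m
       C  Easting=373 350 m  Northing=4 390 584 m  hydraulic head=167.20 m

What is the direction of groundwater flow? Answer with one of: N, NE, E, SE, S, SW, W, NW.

Taking A as reference: B−A = (85, 5, +0.67); C−A = (65, -15, +0.40).
Solve a·Δx + b·Δy = Δh: det = 85·(-15) − 65·5 = -1600.
∂h/∂x = [(+0.67)·(-15) − (+0.40)·5] / -1600 = +0.007531
∂h/∂y = [85·(+0.40) − 65·(+0.67)] / -1600 = +0.005969
Flow = −∇h = (-0.007531 east, -0.005969 north), which points southwest.

SW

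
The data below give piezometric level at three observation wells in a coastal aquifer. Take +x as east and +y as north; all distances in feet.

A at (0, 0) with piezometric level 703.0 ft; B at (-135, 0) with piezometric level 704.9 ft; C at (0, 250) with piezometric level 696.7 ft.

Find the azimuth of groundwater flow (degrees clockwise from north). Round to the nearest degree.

∂h/∂x = (704.9 − 703.0) / (-135 − 0) = -0.01407
∂h/∂y = (696.7 − 703.0) / (250 − 0) = -0.02520
Flow direction (−∇h) has components (+0.01407 E, +0.02520 N).
Azimuth = atan2(E, N) = atan2(+0.01407, +0.02520) = 29.2° ≈ 029°.

029°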